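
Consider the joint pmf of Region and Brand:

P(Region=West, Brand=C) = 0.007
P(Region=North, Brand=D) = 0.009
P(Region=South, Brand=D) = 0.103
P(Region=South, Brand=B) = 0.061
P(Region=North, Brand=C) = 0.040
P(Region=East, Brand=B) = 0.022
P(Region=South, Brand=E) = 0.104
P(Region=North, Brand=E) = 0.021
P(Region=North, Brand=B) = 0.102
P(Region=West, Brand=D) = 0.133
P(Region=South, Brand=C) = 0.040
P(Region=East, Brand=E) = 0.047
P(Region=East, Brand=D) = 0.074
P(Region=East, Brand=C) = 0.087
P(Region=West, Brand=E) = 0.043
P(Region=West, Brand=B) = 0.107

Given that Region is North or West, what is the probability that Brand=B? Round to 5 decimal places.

0.45238

P(Region=North) = 0.102 + 0.040 + 0.009 + 0.021 = 0.172.
P(Region=West) = 0.107 + 0.007 + 0.133 + 0.043 = 0.290.
P(Region ∈ {North, West}) = 0.172 + 0.290 = 0.462; P(Brand=B, Region ∈ {North, West}) = 0.102 + 0.107 = 0.209.
P(Brand=B | Region ∈ {North, West}) = 0.209/0.462 = 0.45238.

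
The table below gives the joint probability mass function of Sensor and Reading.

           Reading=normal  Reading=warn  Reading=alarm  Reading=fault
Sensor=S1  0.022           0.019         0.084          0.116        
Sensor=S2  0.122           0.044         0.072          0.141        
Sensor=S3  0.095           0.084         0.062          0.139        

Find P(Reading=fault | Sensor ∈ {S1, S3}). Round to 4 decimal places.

P(Sensor=S1) = 0.022 + 0.019 + 0.084 + 0.116 = 0.241.
P(Sensor=S3) = 0.095 + 0.084 + 0.062 + 0.139 = 0.380.
P(Sensor ∈ {S1, S3}) = 0.241 + 0.380 = 0.621; P(Reading=fault, Sensor ∈ {S1, S3}) = 0.116 + 0.139 = 0.255.
P(Reading=fault | Sensor ∈ {S1, S3}) = 0.255/0.621 = 0.4106.

0.4106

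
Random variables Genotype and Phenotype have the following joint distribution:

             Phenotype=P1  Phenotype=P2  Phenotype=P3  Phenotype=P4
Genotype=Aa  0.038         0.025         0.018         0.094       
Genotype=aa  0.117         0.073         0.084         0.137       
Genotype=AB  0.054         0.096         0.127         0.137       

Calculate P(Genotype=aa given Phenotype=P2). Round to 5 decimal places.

0.37629

P(Phenotype=P2) = 0.025 + 0.073 + 0.096 = 0.194.
P(Genotype=aa | Phenotype=P2) = 0.073/0.194 = 0.37629.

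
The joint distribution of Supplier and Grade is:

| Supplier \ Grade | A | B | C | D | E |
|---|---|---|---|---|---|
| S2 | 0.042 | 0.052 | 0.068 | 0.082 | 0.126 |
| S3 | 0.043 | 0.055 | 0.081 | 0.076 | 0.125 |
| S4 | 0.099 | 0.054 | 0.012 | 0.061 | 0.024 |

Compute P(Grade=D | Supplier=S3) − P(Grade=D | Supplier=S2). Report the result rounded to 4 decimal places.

P(Supplier=S3) = 0.043 + 0.055 + 0.081 + 0.076 + 0.125 = 0.380; P(Grade=D | Supplier=S3) = 0.076/0.380 = 0.20000.
P(Supplier=S2) = 0.042 + 0.052 + 0.068 + 0.082 + 0.126 = 0.370; P(Grade=D | Supplier=S2) = 0.082/0.370 = 0.22162.
Difference = -0.0216.

-0.0216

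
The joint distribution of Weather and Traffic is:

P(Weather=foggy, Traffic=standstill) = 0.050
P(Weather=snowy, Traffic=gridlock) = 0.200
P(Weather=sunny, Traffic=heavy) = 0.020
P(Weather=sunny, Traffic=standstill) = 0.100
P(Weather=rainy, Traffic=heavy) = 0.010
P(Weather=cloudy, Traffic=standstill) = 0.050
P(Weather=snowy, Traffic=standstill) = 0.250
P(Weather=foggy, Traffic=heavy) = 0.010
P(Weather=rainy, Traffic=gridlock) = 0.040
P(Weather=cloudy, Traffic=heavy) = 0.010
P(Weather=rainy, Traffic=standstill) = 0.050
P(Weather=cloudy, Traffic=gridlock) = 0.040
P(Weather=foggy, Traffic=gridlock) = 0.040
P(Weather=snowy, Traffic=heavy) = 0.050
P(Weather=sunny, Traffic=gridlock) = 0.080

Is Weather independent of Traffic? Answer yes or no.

Every cell satisfies P(Weather,Traffic) = P(Weather)·P(Traffic). For instance P(Weather=snowy) = 0.500, P(Traffic=heavy) = 0.100, and 0.500×0.100 = 0.050 matches the joint entry. So Weather and Traffic are independent.

yes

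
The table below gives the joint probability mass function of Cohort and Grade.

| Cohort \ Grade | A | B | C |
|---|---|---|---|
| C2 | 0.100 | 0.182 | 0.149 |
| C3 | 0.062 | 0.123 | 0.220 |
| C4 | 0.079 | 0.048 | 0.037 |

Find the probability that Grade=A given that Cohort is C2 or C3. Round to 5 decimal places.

0.19378

P(Cohort=C2) = 0.100 + 0.182 + 0.149 = 0.431.
P(Cohort=C3) = 0.062 + 0.123 + 0.220 = 0.405.
P(Cohort ∈ {C2, C3}) = 0.431 + 0.405 = 0.836; P(Grade=A, Cohort ∈ {C2, C3}) = 0.100 + 0.062 = 0.162.
P(Grade=A | Cohort ∈ {C2, C3}) = 0.162/0.836 = 0.19378.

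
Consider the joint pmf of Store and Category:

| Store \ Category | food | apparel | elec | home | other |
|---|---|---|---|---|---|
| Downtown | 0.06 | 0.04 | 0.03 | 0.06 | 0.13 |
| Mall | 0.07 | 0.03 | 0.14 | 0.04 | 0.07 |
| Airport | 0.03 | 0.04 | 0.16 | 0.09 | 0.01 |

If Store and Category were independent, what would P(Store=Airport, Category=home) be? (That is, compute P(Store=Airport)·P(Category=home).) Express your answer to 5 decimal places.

0.06270

P(Store=Airport) = 0.03 + 0.04 + 0.16 + 0.09 + 0.01 = 0.33.
P(Category=home) = 0.06 + 0.04 + 0.09 = 0.19.
Product: 0.33 × 0.19 = 0.06270.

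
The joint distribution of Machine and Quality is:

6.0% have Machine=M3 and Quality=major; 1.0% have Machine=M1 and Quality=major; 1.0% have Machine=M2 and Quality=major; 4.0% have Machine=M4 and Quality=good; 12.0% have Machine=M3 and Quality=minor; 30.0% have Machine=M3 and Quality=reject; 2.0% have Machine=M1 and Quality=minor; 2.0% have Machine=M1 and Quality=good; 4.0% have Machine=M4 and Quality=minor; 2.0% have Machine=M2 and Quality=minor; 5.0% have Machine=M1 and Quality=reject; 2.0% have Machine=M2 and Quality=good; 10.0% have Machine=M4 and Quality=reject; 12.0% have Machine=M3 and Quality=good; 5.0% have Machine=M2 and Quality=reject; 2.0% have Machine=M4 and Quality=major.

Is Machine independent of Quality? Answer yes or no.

Every cell satisfies P(Machine,Quality) = P(Machine)·P(Quality). For instance P(Machine=M4) = 0.200, P(Quality=minor) = 0.200, and 0.200×0.200 = 0.040 matches the joint entry. So Machine and Quality are independent.

yes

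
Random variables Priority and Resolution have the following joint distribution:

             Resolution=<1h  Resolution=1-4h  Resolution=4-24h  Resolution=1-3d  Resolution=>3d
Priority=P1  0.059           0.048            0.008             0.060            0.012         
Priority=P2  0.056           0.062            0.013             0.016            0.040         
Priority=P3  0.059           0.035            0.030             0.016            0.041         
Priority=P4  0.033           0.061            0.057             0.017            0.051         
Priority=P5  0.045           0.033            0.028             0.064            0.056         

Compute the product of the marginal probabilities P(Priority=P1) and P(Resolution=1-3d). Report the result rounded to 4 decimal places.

P(Priority=P1) = 0.059 + 0.048 + 0.008 + 0.060 + 0.012 = 0.187.
P(Resolution=1-3d) = 0.060 + 0.016 + 0.016 + 0.017 + 0.064 = 0.173.
Product: 0.187 × 0.173 = 0.0324.

0.0324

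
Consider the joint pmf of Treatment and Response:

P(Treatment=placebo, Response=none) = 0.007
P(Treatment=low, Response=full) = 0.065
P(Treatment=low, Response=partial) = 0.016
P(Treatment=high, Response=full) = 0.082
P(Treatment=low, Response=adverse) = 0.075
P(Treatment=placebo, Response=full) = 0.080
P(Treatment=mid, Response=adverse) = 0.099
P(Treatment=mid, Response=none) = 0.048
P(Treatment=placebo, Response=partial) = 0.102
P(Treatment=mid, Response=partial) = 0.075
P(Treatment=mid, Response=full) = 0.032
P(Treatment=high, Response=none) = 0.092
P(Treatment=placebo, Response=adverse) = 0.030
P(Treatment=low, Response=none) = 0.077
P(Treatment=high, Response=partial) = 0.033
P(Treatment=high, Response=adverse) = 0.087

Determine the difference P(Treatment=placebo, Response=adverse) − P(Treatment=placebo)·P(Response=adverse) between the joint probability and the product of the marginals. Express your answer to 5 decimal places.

P(Treatment=placebo) = 0.007 + 0.102 + 0.080 + 0.030 = 0.219.
P(Response=adverse) = 0.030 + 0.075 + 0.099 + 0.087 = 0.291.
P(Treatment=placebo, Response=adverse) − P(Treatment=placebo)P(Response=adverse) = 0.030 − 0.219×0.291 = -0.03373.

-0.03373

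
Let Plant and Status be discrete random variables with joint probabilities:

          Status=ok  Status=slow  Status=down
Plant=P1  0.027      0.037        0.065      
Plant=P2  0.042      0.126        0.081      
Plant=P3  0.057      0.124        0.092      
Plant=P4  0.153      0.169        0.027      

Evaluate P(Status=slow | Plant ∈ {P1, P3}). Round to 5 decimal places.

P(Plant=P1) = 0.027 + 0.037 + 0.065 = 0.129.
P(Plant=P3) = 0.057 + 0.124 + 0.092 = 0.273.
P(Plant ∈ {P1, P3}) = 0.129 + 0.273 = 0.402; P(Status=slow, Plant ∈ {P1, P3}) = 0.037 + 0.124 = 0.161.
P(Status=slow | Plant ∈ {P1, P3}) = 0.161/0.402 = 0.40050.

0.40050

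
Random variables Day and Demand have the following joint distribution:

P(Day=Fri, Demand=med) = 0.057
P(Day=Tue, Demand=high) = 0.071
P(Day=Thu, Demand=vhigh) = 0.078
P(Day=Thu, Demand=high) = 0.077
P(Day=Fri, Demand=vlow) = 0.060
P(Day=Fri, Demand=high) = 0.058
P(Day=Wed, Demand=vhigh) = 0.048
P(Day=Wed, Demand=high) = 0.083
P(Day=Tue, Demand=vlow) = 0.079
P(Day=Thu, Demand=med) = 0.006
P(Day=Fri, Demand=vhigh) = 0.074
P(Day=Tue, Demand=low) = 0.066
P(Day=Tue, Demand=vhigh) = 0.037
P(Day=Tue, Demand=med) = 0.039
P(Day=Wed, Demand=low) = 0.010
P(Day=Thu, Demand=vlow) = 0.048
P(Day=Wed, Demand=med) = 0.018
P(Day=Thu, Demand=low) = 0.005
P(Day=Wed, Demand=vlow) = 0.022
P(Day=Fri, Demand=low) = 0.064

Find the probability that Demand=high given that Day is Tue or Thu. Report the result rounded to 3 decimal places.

0.292

P(Day=Tue) = 0.079 + 0.066 + 0.039 + 0.071 + 0.037 = 0.292.
P(Day=Thu) = 0.048 + 0.005 + 0.006 + 0.077 + 0.078 = 0.214.
P(Day ∈ {Tue, Thu}) = 0.292 + 0.214 = 0.506; P(Demand=high, Day ∈ {Tue, Thu}) = 0.071 + 0.077 = 0.148.
P(Demand=high | Day ∈ {Tue, Thu}) = 0.148/0.506 = 0.292.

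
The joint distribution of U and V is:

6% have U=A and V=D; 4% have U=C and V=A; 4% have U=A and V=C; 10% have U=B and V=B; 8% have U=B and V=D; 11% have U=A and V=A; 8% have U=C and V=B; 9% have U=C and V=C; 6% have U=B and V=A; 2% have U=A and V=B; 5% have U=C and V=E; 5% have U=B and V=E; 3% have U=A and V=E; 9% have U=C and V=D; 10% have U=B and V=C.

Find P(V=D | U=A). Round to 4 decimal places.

P(U=A) = 0.11 + 0.02 + 0.04 + 0.06 + 0.03 = 0.26.
P(V=D | U=A) = 0.06/0.26 = 0.2308.

0.2308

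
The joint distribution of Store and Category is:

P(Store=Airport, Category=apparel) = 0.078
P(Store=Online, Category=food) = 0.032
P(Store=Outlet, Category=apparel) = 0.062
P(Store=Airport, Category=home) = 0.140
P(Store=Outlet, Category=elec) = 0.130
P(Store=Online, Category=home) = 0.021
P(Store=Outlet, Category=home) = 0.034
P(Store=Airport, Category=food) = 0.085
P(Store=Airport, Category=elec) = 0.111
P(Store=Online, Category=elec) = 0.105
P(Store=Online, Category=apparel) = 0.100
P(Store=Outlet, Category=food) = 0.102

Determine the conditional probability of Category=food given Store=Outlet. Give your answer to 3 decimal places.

0.311

P(Store=Outlet) = 0.102 + 0.062 + 0.130 + 0.034 = 0.328.
P(Category=food | Store=Outlet) = 0.102/0.328 = 0.311.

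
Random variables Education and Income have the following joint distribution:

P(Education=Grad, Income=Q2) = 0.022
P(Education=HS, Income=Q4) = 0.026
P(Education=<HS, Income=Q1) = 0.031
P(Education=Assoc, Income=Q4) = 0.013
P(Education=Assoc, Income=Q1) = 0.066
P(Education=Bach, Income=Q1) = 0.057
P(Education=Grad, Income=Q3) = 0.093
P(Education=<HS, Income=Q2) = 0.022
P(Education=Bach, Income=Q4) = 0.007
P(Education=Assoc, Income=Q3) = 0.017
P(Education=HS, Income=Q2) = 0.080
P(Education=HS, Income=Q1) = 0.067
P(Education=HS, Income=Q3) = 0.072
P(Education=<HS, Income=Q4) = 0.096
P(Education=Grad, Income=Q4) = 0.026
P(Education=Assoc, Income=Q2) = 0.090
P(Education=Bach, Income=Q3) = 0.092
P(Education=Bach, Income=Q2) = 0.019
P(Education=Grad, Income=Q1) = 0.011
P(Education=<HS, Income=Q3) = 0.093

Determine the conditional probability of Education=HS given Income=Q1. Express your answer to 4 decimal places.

P(Income=Q1) = 0.031 + 0.067 + 0.066 + 0.057 + 0.011 = 0.232.
P(Education=HS | Income=Q1) = 0.067/0.232 = 0.2888.

0.2888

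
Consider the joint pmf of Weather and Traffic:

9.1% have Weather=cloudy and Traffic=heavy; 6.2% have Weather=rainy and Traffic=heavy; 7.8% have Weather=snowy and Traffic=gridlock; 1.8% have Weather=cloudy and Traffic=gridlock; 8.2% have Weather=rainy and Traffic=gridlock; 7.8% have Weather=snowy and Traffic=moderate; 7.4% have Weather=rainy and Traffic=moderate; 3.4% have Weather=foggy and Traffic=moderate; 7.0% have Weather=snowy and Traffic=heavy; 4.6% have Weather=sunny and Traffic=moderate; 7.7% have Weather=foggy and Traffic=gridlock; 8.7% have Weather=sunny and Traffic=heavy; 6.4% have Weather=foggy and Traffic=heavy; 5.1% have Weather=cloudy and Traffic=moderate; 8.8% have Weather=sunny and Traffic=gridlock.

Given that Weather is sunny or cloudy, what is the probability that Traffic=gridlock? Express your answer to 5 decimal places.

0.27822

P(Weather=sunny) = 0.046 + 0.087 + 0.088 = 0.221.
P(Weather=cloudy) = 0.051 + 0.091 + 0.018 = 0.160.
P(Weather ∈ {sunny, cloudy}) = 0.221 + 0.160 = 0.381; P(Traffic=gridlock, Weather ∈ {sunny, cloudy}) = 0.088 + 0.018 = 0.106.
P(Traffic=gridlock | Weather ∈ {sunny, cloudy}) = 0.106/0.381 = 0.27822.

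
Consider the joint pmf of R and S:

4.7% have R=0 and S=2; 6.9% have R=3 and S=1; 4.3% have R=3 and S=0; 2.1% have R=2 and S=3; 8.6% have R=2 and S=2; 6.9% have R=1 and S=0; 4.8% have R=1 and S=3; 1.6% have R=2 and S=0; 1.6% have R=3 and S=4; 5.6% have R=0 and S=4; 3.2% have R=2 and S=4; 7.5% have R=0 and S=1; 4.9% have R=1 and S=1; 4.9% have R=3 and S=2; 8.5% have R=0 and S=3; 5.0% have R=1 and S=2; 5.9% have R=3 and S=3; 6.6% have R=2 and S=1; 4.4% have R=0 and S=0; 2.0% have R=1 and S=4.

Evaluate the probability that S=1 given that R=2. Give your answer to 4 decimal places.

0.2986

P(R=2) = 0.016 + 0.066 + 0.086 + 0.021 + 0.032 = 0.221.
P(S=1 | R=2) = 0.066/0.221 = 0.2986.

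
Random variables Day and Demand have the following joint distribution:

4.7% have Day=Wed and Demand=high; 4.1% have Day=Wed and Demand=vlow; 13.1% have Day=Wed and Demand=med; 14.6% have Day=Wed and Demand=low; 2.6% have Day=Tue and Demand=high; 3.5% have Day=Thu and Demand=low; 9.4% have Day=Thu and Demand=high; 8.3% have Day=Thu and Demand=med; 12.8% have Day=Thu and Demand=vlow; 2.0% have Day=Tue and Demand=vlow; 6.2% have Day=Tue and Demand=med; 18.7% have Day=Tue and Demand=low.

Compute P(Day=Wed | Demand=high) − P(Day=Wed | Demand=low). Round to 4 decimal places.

-0.1153

P(Demand=high) = 0.026 + 0.047 + 0.094 = 0.167; P(Day=Wed | Demand=high) = 0.047/0.167 = 0.28144.
P(Demand=low) = 0.187 + 0.146 + 0.035 = 0.368; P(Day=Wed | Demand=low) = 0.146/0.368 = 0.39674.
Difference = -0.1153.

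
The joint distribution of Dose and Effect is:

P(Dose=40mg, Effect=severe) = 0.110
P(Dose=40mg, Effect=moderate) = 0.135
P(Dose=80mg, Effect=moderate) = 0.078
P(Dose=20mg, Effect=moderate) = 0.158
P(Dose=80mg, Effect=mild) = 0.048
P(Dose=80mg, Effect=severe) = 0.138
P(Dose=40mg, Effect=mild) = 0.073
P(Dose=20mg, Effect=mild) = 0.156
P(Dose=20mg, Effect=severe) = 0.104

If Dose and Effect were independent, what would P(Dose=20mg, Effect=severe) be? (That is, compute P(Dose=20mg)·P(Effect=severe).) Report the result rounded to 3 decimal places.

P(Dose=20mg) = 0.156 + 0.158 + 0.104 = 0.418.
P(Effect=severe) = 0.104 + 0.110 + 0.138 = 0.352.
Product: 0.418 × 0.352 = 0.147.

0.147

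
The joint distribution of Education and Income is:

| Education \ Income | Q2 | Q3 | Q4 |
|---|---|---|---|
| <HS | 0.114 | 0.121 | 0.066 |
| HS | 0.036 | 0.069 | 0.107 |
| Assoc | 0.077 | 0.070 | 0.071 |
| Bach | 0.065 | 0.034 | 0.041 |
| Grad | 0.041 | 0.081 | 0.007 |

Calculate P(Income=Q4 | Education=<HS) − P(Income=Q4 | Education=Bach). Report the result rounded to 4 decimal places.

-0.0736

P(Education=<HS) = 0.114 + 0.121 + 0.066 = 0.301; P(Income=Q4 | Education=<HS) = 0.066/0.301 = 0.21927.
P(Education=Bach) = 0.065 + 0.034 + 0.041 = 0.140; P(Income=Q4 | Education=Bach) = 0.041/0.140 = 0.29286.
Difference = -0.0736.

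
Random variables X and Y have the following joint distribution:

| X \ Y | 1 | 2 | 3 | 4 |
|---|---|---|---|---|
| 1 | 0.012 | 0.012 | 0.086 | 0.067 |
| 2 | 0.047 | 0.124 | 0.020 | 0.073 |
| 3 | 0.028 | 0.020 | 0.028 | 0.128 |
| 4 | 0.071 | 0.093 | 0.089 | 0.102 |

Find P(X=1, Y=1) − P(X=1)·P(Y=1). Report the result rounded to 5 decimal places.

-0.01597

P(X=1) = 0.012 + 0.012 + 0.086 + 0.067 = 0.177.
P(Y=1) = 0.012 + 0.047 + 0.028 + 0.071 = 0.158.
P(X=1, Y=1) − P(X=1)P(Y=1) = 0.012 − 0.177×0.158 = -0.01597.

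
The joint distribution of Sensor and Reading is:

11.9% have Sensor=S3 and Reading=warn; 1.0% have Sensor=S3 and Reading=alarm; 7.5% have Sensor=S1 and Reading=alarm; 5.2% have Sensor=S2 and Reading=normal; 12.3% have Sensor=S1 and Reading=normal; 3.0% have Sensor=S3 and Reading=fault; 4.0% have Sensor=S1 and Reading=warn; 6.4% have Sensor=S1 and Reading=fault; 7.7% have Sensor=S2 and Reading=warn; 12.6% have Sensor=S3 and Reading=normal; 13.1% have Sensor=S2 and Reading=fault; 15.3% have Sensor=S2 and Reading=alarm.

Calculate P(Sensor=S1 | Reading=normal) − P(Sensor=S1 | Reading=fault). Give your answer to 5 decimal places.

0.12419

P(Reading=normal) = 0.123 + 0.052 + 0.126 = 0.301; P(Sensor=S1 | Reading=normal) = 0.123/0.301 = 0.408638.
P(Reading=fault) = 0.064 + 0.131 + 0.030 = 0.225; P(Sensor=S1 | Reading=fault) = 0.064/0.225 = 0.284444.
Difference = 0.12419.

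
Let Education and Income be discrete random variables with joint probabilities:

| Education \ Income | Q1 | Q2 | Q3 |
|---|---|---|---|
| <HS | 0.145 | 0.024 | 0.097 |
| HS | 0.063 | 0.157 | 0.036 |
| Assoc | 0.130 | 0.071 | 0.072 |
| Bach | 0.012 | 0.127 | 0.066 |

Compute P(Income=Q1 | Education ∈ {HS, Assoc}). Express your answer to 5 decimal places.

P(Education=HS) = 0.063 + 0.157 + 0.036 = 0.256.
P(Education=Assoc) = 0.130 + 0.071 + 0.072 = 0.273.
P(Education ∈ {HS, Assoc}) = 0.256 + 0.273 = 0.529; P(Income=Q1, Education ∈ {HS, Assoc}) = 0.063 + 0.130 = 0.193.
P(Income=Q1 | Education ∈ {HS, Assoc}) = 0.193/0.529 = 0.36484.

0.36484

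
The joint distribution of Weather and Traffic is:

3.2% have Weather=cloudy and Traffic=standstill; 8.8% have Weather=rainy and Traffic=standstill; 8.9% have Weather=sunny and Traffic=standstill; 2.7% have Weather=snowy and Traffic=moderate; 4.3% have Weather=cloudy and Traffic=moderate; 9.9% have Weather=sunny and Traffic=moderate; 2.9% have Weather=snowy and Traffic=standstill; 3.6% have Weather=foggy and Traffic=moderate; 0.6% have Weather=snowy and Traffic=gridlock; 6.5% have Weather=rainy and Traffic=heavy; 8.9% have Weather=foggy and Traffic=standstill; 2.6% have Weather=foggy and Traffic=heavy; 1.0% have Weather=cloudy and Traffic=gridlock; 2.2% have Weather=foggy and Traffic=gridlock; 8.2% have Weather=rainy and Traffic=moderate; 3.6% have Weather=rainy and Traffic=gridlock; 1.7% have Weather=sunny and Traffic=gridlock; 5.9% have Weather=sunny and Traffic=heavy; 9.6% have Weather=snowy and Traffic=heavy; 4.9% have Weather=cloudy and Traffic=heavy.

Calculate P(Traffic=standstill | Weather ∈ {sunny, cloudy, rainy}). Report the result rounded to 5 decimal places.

0.31241

P(Weather=sunny) = 0.099 + 0.059 + 0.017 + 0.089 = 0.264.
P(Weather=cloudy) = 0.043 + 0.049 + 0.010 + 0.032 = 0.134.
P(Weather=rainy) = 0.082 + 0.065 + 0.036 + 0.088 = 0.271.
P(Weather ∈ {sunny, cloudy, rainy}) = 0.264 + 0.134 + 0.271 = 0.669; P(Traffic=standstill, Weather ∈ {sunny, cloudy, rainy}) = 0.089 + 0.032 + 0.088 = 0.209.
P(Traffic=standstill | Weather ∈ {sunny, cloudy, rainy}) = 0.209/0.669 = 0.31241.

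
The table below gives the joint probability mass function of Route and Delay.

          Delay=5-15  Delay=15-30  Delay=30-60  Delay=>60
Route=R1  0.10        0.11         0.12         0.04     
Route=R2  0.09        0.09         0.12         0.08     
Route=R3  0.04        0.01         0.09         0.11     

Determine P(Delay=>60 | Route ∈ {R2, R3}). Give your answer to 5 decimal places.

0.30159

P(Route=R2) = 0.09 + 0.09 + 0.12 + 0.08 = 0.38.
P(Route=R3) = 0.04 + 0.01 + 0.09 + 0.11 = 0.25.
P(Route ∈ {R2, R3}) = 0.38 + 0.25 = 0.63; P(Delay=>60, Route ∈ {R2, R3}) = 0.08 + 0.11 = 0.19.
P(Delay=>60 | Route ∈ {R2, R3}) = 0.19/0.63 = 0.30159.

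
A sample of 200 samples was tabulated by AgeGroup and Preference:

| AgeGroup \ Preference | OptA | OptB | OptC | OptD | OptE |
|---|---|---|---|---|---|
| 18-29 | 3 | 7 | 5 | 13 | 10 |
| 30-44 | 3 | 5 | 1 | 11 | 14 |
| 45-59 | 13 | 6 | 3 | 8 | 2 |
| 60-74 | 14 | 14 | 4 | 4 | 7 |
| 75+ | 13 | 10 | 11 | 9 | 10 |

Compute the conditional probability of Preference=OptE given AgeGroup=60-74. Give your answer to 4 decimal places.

0.1628

Total with AgeGroup=60-74: 14 + 14 + 4 + 4 + 7 = 43.
P(Preference=OptE | AgeGroup=60-74) = 7/43 = 0.1628.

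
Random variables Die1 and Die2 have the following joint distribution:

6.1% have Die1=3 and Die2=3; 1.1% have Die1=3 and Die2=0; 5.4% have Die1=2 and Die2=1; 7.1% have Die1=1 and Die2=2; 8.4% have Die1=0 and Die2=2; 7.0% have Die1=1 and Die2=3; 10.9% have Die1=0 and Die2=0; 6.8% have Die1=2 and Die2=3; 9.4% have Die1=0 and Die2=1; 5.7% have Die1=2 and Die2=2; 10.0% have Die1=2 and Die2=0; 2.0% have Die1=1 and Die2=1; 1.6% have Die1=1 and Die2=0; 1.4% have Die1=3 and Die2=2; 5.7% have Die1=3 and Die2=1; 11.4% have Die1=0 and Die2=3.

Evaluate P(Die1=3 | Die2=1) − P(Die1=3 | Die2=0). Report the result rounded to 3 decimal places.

0.207

P(Die2=1) = 0.094 + 0.020 + 0.054 + 0.057 = 0.225; P(Die1=3 | Die2=1) = 0.057/0.225 = 0.2533.
P(Die2=0) = 0.109 + 0.016 + 0.100 + 0.011 = 0.236; P(Die1=3 | Die2=0) = 0.011/0.236 = 0.0466.
Difference = 0.207.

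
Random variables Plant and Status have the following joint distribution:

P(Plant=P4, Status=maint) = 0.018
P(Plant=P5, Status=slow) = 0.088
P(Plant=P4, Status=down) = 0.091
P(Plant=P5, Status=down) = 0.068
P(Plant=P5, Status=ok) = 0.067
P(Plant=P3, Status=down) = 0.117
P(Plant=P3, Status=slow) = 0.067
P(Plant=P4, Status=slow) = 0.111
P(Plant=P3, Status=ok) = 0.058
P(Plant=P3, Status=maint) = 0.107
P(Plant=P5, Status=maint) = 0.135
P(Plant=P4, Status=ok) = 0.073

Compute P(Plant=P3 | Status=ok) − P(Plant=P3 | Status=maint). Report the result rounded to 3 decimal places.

-0.119

P(Status=ok) = 0.058 + 0.073 + 0.067 = 0.198; P(Plant=P3 | Status=ok) = 0.058/0.198 = 0.2929.
P(Status=maint) = 0.107 + 0.018 + 0.135 = 0.260; P(Plant=P3 | Status=maint) = 0.107/0.260 = 0.4115.
Difference = -0.119.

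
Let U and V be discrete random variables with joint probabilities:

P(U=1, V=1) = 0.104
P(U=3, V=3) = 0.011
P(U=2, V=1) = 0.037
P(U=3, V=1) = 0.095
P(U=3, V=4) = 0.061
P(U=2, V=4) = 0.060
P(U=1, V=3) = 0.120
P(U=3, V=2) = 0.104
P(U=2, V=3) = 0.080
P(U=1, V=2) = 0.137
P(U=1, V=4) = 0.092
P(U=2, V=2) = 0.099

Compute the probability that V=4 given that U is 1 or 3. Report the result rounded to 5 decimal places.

P(U=1) = 0.104 + 0.137 + 0.120 + 0.092 = 0.453.
P(U=3) = 0.095 + 0.104 + 0.011 + 0.061 = 0.271.
P(U ∈ {1, 3}) = 0.453 + 0.271 = 0.724; P(V=4, U ∈ {1, 3}) = 0.092 + 0.061 = 0.153.
P(V=4 | U ∈ {1, 3}) = 0.153/0.724 = 0.21133.

0.21133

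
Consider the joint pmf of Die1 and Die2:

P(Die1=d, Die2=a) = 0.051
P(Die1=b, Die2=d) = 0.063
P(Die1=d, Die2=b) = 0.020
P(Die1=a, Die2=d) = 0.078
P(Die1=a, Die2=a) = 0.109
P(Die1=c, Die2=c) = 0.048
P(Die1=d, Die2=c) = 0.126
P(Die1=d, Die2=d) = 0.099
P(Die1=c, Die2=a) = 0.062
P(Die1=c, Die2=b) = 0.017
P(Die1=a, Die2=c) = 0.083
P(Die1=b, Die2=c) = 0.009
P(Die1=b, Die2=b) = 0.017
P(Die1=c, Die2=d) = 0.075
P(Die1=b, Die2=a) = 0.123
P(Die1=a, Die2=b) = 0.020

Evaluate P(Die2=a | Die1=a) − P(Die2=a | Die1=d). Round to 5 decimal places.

0.20356

P(Die1=a) = 0.109 + 0.020 + 0.083 + 0.078 = 0.290; P(Die2=a | Die1=a) = 0.109/0.290 = 0.375862.
P(Die1=d) = 0.051 + 0.020 + 0.126 + 0.099 = 0.296; P(Die2=a | Die1=d) = 0.051/0.296 = 0.172297.
Difference = 0.20356.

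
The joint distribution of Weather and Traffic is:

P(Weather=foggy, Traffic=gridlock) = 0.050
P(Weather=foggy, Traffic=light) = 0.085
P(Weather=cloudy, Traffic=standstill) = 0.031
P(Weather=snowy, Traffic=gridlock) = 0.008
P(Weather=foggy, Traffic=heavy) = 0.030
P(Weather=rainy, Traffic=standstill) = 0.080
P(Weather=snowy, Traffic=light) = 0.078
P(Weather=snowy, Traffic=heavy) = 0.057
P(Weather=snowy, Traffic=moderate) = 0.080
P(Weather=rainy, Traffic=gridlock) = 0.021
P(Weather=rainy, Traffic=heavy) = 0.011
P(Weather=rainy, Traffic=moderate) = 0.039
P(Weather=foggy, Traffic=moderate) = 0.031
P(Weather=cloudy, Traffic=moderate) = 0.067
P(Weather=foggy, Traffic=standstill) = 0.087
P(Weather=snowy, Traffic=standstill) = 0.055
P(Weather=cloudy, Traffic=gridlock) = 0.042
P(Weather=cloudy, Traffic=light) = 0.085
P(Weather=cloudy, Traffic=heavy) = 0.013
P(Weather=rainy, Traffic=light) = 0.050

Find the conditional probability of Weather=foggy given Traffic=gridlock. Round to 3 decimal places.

P(Traffic=gridlock) = 0.042 + 0.021 + 0.008 + 0.050 = 0.121.
P(Weather=foggy | Traffic=gridlock) = 0.050/0.121 = 0.413.

0.413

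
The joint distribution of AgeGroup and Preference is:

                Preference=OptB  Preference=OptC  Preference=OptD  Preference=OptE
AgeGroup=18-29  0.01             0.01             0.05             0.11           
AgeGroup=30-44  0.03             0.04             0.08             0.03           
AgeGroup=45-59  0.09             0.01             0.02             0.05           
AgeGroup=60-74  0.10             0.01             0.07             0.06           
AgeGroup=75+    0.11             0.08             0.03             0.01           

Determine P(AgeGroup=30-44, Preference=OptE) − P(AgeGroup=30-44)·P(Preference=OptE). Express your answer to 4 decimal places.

-0.0168

P(AgeGroup=30-44) = 0.03 + 0.04 + 0.08 + 0.03 = 0.18.
P(Preference=OptE) = 0.11 + 0.03 + 0.05 + 0.06 + 0.01 = 0.26.
P(AgeGroup=30-44, Preference=OptE) − P(AgeGroup=30-44)P(Preference=OptE) = 0.03 − 0.18×0.26 = -0.0168.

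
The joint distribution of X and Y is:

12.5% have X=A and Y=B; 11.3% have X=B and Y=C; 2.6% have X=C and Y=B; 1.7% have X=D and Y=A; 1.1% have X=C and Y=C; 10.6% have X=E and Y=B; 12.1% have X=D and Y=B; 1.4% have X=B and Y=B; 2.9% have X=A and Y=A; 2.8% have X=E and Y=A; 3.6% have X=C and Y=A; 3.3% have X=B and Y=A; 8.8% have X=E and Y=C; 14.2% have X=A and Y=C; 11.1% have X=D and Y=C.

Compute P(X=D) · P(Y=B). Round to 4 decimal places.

0.0976

P(X=D) = 0.017 + 0.121 + 0.111 = 0.249.
P(Y=B) = 0.125 + 0.014 + 0.026 + 0.121 + 0.106 = 0.392.
Product: 0.249 × 0.392 = 0.0976.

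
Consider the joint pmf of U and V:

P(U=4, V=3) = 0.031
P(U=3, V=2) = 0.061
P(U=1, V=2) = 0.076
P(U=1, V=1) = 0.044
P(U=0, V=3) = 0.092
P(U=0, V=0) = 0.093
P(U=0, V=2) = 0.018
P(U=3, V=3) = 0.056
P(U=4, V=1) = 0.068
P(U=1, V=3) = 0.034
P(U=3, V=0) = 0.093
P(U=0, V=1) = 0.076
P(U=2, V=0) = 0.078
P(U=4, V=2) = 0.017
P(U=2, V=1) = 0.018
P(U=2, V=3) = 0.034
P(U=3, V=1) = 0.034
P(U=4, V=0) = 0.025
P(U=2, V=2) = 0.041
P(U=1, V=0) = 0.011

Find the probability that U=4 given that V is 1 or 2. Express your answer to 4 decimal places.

0.1876

P(V=1) = 0.076 + 0.044 + 0.018 + 0.034 + 0.068 = 0.240.
P(V=2) = 0.018 + 0.076 + 0.041 + 0.061 + 0.017 = 0.213.
P(V ∈ {1, 2}) = 0.240 + 0.213 = 0.453; P(U=4, V ∈ {1, 2}) = 0.068 + 0.017 = 0.085.
P(U=4 | V ∈ {1, 2}) = 0.085/0.453 = 0.1876.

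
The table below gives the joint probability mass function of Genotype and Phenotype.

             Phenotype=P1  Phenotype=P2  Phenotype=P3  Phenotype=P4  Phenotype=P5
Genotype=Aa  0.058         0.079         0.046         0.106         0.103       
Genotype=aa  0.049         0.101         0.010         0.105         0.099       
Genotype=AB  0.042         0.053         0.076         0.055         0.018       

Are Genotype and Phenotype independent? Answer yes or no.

P(Genotype=AB) = 0.244 and P(Phenotype=P3) = 0.132, so their product is 0.03221, but P(Genotype=AB, Phenotype=P3) = 0.076. Since these differ, Genotype and Phenotype are not independent.

no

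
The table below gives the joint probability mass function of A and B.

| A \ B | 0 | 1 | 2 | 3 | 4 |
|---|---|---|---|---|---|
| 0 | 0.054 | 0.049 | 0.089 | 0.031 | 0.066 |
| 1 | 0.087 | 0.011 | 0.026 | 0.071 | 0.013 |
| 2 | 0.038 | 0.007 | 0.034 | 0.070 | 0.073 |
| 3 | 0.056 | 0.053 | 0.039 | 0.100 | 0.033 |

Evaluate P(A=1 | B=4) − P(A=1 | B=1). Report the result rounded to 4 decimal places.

P(B=4) = 0.066 + 0.013 + 0.073 + 0.033 = 0.185; P(A=1 | B=4) = 0.013/0.185 = 0.07027.
P(B=1) = 0.049 + 0.011 + 0.007 + 0.053 = 0.120; P(A=1 | B=1) = 0.011/0.120 = 0.09167.
Difference = -0.0214.

-0.0214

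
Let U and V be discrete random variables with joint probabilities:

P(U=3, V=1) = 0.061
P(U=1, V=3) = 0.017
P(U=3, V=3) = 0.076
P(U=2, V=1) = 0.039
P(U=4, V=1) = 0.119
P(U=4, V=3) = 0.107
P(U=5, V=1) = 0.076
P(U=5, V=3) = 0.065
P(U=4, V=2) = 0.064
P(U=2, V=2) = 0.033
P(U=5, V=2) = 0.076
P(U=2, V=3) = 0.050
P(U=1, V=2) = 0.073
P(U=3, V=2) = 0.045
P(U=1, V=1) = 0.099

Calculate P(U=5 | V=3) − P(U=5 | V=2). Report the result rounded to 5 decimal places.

-0.05482

P(V=3) = 0.017 + 0.050 + 0.076 + 0.107 + 0.065 = 0.315; P(U=5 | V=3) = 0.065/0.315 = 0.206349.
P(V=2) = 0.073 + 0.033 + 0.045 + 0.064 + 0.076 = 0.291; P(U=5 | V=2) = 0.076/0.291 = 0.261168.
Difference = -0.05482.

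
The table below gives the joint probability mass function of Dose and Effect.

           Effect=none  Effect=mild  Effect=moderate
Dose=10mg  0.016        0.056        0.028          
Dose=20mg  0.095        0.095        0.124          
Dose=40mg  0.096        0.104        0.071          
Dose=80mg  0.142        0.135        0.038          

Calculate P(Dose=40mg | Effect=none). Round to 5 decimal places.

P(Effect=none) = 0.016 + 0.095 + 0.096 + 0.142 = 0.349.
P(Dose=40mg | Effect=none) = 0.096/0.349 = 0.27507.

0.27507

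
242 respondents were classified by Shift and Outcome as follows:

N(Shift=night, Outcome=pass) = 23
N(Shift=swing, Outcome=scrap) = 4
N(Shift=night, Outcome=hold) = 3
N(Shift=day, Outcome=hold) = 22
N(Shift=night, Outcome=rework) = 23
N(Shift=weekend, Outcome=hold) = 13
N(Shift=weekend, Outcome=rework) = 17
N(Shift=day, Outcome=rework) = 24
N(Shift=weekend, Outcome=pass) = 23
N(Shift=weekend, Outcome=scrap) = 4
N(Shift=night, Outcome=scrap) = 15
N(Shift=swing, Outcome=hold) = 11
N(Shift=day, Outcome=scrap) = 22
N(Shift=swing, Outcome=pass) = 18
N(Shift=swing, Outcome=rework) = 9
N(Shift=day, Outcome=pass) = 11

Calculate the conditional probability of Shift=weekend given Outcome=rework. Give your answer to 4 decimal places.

Total with Outcome=rework: 24 + 9 + 23 + 17 = 73.
P(Shift=weekend | Outcome=rework) = 17/73 = 0.2329.

0.2329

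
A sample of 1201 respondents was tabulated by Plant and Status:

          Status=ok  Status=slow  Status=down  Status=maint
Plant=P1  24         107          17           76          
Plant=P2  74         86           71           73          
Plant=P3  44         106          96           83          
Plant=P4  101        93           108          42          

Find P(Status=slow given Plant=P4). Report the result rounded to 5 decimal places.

Total with Plant=P4: 101 + 93 + 108 + 42 = 344.
P(Status=slow | Plant=P4) = 93/344 = 0.27035.

0.27035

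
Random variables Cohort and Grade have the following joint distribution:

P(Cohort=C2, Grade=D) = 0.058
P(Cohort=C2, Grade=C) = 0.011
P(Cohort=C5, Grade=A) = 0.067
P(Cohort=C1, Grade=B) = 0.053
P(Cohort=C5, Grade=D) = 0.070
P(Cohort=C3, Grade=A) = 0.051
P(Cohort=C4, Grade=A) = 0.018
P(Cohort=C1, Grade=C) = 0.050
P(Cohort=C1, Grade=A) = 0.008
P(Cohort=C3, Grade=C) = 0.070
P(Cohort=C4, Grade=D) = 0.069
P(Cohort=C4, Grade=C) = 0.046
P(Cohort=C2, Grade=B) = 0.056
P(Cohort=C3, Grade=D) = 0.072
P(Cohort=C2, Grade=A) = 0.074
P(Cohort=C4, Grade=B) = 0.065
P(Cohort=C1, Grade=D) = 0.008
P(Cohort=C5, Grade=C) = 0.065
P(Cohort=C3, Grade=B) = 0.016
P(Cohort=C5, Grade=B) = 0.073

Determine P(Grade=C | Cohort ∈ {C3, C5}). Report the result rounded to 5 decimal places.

0.27893

P(Cohort=C3) = 0.051 + 0.016 + 0.070 + 0.072 = 0.209.
P(Cohort=C5) = 0.067 + 0.073 + 0.065 + 0.070 = 0.275.
P(Cohort ∈ {C3, C5}) = 0.209 + 0.275 = 0.484; P(Grade=C, Cohort ∈ {C3, C5}) = 0.070 + 0.065 = 0.135.
P(Grade=C | Cohort ∈ {C3, C5}) = 0.135/0.484 = 0.27893.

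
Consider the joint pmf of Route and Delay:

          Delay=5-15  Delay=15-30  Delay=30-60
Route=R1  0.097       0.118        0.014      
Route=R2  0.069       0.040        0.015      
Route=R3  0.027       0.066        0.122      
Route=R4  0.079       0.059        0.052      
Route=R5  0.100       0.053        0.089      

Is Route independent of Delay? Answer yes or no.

P(Route=R3) = 0.215 and P(Delay=30-60) = 0.292, so their product is 0.06278, but P(Route=R3, Delay=30-60) = 0.122. Since these differ, Route and Delay are not independent.

no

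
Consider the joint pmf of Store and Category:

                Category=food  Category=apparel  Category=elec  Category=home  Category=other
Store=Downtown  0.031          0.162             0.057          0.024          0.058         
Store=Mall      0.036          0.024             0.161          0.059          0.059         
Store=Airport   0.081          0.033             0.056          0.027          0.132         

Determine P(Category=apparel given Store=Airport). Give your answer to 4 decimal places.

P(Store=Airport) = 0.081 + 0.033 + 0.056 + 0.027 + 0.132 = 0.329.
P(Category=apparel | Store=Airport) = 0.033/0.329 = 0.1003.

0.1003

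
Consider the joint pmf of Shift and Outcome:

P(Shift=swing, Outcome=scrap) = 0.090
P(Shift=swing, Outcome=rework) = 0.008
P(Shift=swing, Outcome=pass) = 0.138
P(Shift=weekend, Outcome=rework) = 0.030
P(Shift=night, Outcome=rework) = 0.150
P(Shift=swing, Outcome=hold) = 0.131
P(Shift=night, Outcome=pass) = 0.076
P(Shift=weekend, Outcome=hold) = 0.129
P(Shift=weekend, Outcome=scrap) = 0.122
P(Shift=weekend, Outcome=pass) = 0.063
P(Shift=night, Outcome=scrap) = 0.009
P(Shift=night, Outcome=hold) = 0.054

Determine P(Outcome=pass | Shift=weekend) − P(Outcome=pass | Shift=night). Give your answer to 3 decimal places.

-0.080

P(Shift=weekend) = 0.063 + 0.030 + 0.122 + 0.129 = 0.344; P(Outcome=pass | Shift=weekend) = 0.063/0.344 = 0.1831.
P(Shift=night) = 0.076 + 0.150 + 0.009 + 0.054 = 0.289; P(Outcome=pass | Shift=night) = 0.076/0.289 = 0.2630.
Difference = -0.080.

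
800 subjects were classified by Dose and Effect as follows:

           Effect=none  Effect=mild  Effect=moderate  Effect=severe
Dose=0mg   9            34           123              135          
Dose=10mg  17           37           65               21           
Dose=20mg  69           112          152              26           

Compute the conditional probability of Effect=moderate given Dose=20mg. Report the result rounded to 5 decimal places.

0.42340

Total with Dose=20mg: 69 + 112 + 152 + 26 = 359.
P(Effect=moderate | Dose=20mg) = 152/359 = 0.42340.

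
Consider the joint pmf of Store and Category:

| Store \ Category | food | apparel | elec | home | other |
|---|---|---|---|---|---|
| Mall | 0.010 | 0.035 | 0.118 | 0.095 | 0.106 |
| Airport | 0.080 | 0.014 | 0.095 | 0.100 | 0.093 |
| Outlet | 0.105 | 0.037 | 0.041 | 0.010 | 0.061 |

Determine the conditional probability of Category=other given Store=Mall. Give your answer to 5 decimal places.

0.29121

P(Store=Mall) = 0.010 + 0.035 + 0.118 + 0.095 + 0.106 = 0.364.
P(Category=other | Store=Mall) = 0.106/0.364 = 0.29121.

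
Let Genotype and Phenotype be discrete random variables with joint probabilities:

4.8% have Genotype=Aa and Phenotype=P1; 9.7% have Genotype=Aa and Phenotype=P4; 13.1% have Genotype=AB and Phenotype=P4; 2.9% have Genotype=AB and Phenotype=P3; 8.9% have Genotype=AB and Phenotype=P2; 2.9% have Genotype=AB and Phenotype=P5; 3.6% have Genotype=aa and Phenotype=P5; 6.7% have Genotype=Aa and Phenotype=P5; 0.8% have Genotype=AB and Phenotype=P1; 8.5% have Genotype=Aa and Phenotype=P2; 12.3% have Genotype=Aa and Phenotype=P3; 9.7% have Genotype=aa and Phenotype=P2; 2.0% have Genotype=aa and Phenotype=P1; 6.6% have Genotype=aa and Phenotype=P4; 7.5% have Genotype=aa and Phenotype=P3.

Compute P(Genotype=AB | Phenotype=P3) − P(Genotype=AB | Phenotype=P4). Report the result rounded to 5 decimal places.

P(Phenotype=P3) = 0.123 + 0.075 + 0.029 = 0.227; P(Genotype=AB | Phenotype=P3) = 0.029/0.227 = 0.127753.
P(Phenotype=P4) = 0.097 + 0.066 + 0.131 = 0.294; P(Genotype=AB | Phenotype=P4) = 0.131/0.294 = 0.445578.
Difference = -0.31782.

-0.31782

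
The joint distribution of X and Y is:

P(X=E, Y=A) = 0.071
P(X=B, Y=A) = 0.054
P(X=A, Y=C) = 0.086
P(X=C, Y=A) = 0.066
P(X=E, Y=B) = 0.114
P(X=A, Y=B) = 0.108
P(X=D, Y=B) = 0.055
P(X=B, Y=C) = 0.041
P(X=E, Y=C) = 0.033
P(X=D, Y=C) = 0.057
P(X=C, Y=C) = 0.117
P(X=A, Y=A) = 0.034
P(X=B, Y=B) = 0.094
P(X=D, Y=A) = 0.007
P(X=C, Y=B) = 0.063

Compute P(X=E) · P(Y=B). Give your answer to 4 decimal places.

0.0946

P(X=E) = 0.071 + 0.114 + 0.033 = 0.218.
P(Y=B) = 0.108 + 0.094 + 0.063 + 0.055 + 0.114 = 0.434.
Product: 0.218 × 0.434 = 0.0946.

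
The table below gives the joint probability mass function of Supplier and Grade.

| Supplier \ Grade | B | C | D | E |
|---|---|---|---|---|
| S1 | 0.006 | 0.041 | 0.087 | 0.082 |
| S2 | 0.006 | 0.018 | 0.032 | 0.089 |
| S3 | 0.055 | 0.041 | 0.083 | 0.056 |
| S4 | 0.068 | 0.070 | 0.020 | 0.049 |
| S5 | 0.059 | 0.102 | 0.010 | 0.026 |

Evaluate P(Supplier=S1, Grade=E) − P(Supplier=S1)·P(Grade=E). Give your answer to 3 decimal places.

P(Supplier=S1) = 0.006 + 0.041 + 0.087 + 0.082 = 0.216.
P(Grade=E) = 0.082 + 0.089 + 0.056 + 0.049 + 0.026 = 0.302.
P(Supplier=S1, Grade=E) − P(Supplier=S1)P(Grade=E) = 0.082 − 0.216×0.302 = 0.017.

0.017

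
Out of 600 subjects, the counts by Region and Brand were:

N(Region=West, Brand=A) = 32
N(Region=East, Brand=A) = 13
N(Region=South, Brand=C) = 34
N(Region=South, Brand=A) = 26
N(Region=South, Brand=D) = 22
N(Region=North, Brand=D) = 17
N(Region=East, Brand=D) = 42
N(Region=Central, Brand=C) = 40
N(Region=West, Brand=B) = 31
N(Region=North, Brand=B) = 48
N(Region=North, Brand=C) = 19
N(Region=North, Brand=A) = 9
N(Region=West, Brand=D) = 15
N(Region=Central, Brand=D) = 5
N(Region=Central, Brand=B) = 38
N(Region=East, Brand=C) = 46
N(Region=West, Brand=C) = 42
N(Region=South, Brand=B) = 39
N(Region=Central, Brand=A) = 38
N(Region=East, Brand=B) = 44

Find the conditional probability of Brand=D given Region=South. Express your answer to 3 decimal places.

0.182

Total with Region=South: 26 + 39 + 34 + 22 = 121.
P(Brand=D | Region=South) = 22/121 = 0.182.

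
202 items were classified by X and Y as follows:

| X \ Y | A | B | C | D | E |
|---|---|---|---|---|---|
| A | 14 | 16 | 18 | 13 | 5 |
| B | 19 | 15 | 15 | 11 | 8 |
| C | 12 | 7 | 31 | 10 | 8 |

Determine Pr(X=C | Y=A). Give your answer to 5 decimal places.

Total with Y=A: 14 + 19 + 12 = 45.
P(X=C | Y=A) = 12/45 = 0.26667.

0.26667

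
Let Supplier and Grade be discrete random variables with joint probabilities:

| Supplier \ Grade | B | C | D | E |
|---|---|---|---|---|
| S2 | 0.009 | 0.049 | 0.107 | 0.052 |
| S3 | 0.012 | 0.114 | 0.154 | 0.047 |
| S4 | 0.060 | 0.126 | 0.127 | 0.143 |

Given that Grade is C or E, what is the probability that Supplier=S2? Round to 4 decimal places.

P(Grade=C) = 0.049 + 0.114 + 0.126 = 0.289.
P(Grade=E) = 0.052 + 0.047 + 0.143 = 0.242.
P(Grade ∈ {C, E}) = 0.289 + 0.242 = 0.531; P(Supplier=S2, Grade ∈ {C, E}) = 0.049 + 0.052 = 0.101.
P(Supplier=S2 | Grade ∈ {C, E}) = 0.101/0.531 = 0.1902.

0.1902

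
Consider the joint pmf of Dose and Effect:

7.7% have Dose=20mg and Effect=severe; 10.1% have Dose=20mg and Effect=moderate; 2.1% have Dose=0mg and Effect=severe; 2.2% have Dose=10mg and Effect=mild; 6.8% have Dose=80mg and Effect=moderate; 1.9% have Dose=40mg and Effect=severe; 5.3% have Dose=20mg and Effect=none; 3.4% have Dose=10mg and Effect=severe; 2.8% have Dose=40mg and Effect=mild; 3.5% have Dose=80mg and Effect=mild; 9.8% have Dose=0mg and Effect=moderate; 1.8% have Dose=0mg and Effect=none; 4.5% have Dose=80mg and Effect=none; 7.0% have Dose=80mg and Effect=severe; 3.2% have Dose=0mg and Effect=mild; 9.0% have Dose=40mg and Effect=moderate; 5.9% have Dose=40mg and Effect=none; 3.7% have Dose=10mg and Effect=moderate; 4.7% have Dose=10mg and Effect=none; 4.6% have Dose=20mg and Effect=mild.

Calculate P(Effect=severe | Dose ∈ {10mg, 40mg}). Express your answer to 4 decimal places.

P(Dose=10mg) = 0.047 + 0.022 + 0.037 + 0.034 = 0.140.
P(Dose=40mg) = 0.059 + 0.028 + 0.090 + 0.019 = 0.196.
P(Dose ∈ {10mg, 40mg}) = 0.140 + 0.196 = 0.336; P(Effect=severe, Dose ∈ {10mg, 40mg}) = 0.034 + 0.019 = 0.053.
P(Effect=severe | Dose ∈ {10mg, 40mg}) = 0.053/0.336 = 0.1577.

0.1577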